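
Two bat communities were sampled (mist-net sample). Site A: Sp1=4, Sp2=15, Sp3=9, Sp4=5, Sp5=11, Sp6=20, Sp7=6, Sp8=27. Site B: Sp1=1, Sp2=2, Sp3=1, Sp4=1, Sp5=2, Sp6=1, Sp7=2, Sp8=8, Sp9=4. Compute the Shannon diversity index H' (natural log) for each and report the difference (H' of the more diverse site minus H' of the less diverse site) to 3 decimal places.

0.000

Site A: N=97, proportions 0.04124, 0.15464, 0.09278, 0.05155, 0.1134, 0.20619, 0.06186, 0.27835, giving H' = 1.89412 (working shown to 5 dp, full precision carried).
Site B: N=22, proportions 0.04545, 0.09091, 0.04545, 0.04545, 0.09091, 0.04545, 0.09091, 0.36364, 0.18182, giving H' = 1.89379.
Difference = |1.89412 − 1.89379| = 0.00033, i.e. 0.000 to 3 decimal places.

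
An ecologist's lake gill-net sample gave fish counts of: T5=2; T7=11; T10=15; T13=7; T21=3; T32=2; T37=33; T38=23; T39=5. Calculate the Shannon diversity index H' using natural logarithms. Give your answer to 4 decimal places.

Total N = 2+11+15+7+3+2+33+23+5 = 101, so the proportions are 0.019802, 0.108911, 0.148515, 0.069307, 0.029703, 0.019802, 0.326733, 0.227723, 0.049505 (working shown to 6 dp, full precision carried).
Each pᵢ ln pᵢ term: 0.019802×(-3.921973)=-0.077663, 0.108911×(-2.217225)=-0.241480, 0.148515×(-1.907070)=-0.283228, 0.069307×(-2.669210)=-0.184995, 0.029703×(-3.516508)=-0.104451, 0.019802×(-3.921973)=-0.077663, 0.326733×(-1.118613)=-0.365487, 0.227723×(-1.479626)=-0.336945, 0.049505×(-3.005683)=-0.148796.
Sum = -1.820708, so H' = 1.8207.

1.8207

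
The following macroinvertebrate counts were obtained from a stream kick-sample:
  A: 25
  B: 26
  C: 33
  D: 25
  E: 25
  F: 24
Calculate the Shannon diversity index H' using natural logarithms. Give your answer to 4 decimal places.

1.7855

Total N = 25+26+33+25+25+24 = 158, so the proportions are 0.158228, 0.164557, 0.208861, 0.158228, 0.158228, 0.151899 (working shown to 6 dp, full precision carried).
Each pᵢ ln pᵢ term: 0.158228×(-1.843719)=-0.291728, 0.164557×(-1.804498)=-0.296943, 0.208861×(-1.566087)=-0.327094, 0.158228×(-1.843719)=-0.291728, 0.158228×(-1.843719)=-0.291728, 0.151899×(-1.884541)=-0.286259.
Sum = -1.785480, so H' = 1.7855.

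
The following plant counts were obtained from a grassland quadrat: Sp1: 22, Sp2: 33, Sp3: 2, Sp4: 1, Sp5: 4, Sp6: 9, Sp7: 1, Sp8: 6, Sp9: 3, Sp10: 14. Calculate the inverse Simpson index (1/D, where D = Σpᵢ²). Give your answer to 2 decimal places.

4.71

Total N = 22+33+2+1+4+9+1+6+3+14 = 95, so the proportions are 0.231579, 0.347368, 0.021053, 0.010526, 0.042105, 0.094737, 0.010526, 0.063158, 0.031579, 0.147368 (working shown to 6 dp, full precision carried).
D = 0.231579² + 0.347368² + 0.021053² + 0.010526² + 0.042105² + 0.094737² + 0.010526² + 0.063158² + 0.031579² + 0.147368² = 0.053629 + 0.120665 + 0.000443 + 0.000111 + 0.001773 + 0.008975 + 0.000111 + 0.003989 + 0.000997 + 0.021717 = 0.212410.
So 1/D = 4.7079, i.e. 4.71 to 2 decimal places.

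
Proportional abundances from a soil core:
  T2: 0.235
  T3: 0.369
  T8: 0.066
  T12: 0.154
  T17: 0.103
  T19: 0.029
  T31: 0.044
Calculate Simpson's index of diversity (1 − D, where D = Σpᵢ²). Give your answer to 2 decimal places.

0.77

D = 0.235² + 0.369² + 0.066² + 0.154² + 0.103² + 0.029² + 0.044² = 0.0552 + 0.1362 + 0.0044 + 0.0237 + 0.0106 + 0.0008 + 0.0019 = 0.2328 (working shown to 4 dp, full precision carried).
So 1 − D = 0.7672, i.e. 0.77 to 2 decimal places.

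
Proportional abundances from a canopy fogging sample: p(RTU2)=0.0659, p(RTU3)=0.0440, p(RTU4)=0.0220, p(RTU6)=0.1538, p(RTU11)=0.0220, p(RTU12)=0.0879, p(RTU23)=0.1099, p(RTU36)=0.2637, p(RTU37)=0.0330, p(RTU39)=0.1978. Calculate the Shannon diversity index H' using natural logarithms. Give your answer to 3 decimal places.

2.014

Each pᵢ ln pᵢ term (working shown to 5 dp, full precision carried): 0.0659×(-2.71962)=-0.17922, 0.044×(-3.12357)=-0.13744, 0.022×(-3.81671)=-0.08397, 0.1538×(-1.87210)=-0.28793, 0.022×(-3.81671)=-0.08397, 0.0879×(-2.43156)=-0.21373, 0.1099×(-2.20818)=-0.24268, 0.2637×(-1.33294)=-0.35150, 0.033×(-3.41125)=-0.11257, 0.1978×(-1.62050)=-0.32053.
Sum = -2.01354, so H' = 2.014.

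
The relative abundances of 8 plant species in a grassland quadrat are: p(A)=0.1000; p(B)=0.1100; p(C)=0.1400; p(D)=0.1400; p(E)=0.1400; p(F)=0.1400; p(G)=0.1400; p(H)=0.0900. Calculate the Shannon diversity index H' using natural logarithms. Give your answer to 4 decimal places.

2.0661

Each pᵢ ln pᵢ term (working shown to 6 dp, full precision carried): 0.1×(-2.302585)=-0.230259, 0.11×(-2.207275)=-0.242800, 0.14×(-1.966113)=-0.275256, 0.14×(-1.966113)=-0.275256, 0.14×(-1.966113)=-0.275256, 0.14×(-1.966113)=-0.275256, 0.14×(-1.966113)=-0.275256, 0.09×(-2.407946)=-0.216715.
Sum = -2.066053, so H' = 2.0661.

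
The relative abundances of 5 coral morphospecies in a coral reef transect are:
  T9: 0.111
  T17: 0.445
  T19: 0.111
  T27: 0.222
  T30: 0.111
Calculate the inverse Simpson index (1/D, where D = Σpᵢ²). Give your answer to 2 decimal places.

D = 0.111² + 0.445² + 0.111² + 0.222² + 0.111² = 0.012321 + 0.198025 + 0.012321 + 0.049284 + 0.012321 = 0.284272 (working shown to 6 dp, full precision carried).
So 1/D = 3.5178, i.e. 3.52 to 2 decimal places.

3.52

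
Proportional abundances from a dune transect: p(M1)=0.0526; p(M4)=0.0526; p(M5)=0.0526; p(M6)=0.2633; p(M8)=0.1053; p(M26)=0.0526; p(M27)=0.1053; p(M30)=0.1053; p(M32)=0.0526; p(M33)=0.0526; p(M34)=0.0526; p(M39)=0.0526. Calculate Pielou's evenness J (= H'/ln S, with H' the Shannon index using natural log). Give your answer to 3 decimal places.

0.926

H' = −Σ pᵢ ln pᵢ = −((-0.15491) + (-0.15491) + (-0.15491) + (-0.35136) + (-0.23702) + (-0.15491) + (-0.23702) + (-0.23702) + (-0.15491) + (-0.15491) + (-0.15491) + (-0.15491)) = 2.30171 (working shown to 5 dp, full precision carried).
With S = 12 species, ln S = 2.48491, so J = 2.30171/2.48491 = 0.92628, i.e. 0.926 to 3 decimal places.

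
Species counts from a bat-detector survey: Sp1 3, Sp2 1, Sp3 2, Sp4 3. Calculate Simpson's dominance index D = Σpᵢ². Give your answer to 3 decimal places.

Total N = 3+1+2+3 = 9, so the proportions are 0.33333, 0.11111, 0.22222, 0.33333 (working shown to 5 dp, full precision carried).
D = 0.33333² + 0.11111² + 0.22222² + 0.33333² = 0.11111 + 0.01235 + 0.04938 + 0.11111 = 0.28395.
To 3 decimal places, D = 0.284.

0.284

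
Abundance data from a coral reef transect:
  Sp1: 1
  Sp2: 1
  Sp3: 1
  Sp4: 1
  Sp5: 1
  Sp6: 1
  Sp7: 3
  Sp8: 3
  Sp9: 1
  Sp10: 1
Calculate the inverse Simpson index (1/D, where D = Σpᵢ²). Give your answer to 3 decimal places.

7.538

Total N = 1+1+1+1+1+1+3+3+1+1 = 14, so the proportions are 0.0714286, 0.0714286, 0.0714286, 0.0714286, 0.0714286, 0.0714286, 0.2142857, 0.2142857, 0.0714286, 0.0714286 (working shown to 7 dp, full precision carried).
D = 0.0714286² + 0.0714286² + 0.0714286² + 0.0714286² + 0.0714286² + 0.0714286² + 0.2142857² + 0.2142857² + 0.0714286² + 0.0714286² = 0.0051020 + 0.0051020 + 0.0051020 + 0.0051020 + 0.0051020 + 0.0051020 + 0.0459184 + 0.0459184 + 0.0051020 + 0.0051020 = 0.1326531.
So 1/D = 7.53846, i.e. 7.538 to 3 decimal places.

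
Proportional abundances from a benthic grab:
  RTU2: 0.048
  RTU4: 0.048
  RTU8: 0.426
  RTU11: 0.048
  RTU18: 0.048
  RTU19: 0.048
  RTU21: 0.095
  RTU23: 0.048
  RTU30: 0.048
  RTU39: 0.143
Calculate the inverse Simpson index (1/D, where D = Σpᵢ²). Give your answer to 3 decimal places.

D = 0.048² + 0.048² + 0.426² + 0.048² + 0.048² + 0.048² + 0.095² + 0.048² + 0.048² + 0.143² = 0.0023040 + 0.0023040 + 0.1814760 + 0.0023040 + 0.0023040 + 0.0023040 + 0.0090250 + 0.0023040 + 0.0023040 + 0.0204490 = 0.2270780 (working shown to 7 dp, full precision carried).
So 1/D = 4.40377, i.e. 4.404 to 3 decimal places.

4.404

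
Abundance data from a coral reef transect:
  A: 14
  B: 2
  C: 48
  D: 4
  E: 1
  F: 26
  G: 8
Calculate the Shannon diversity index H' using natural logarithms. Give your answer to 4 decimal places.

Total N = 14+2+48+4+1+26+8 = 103, so the proportions are 0.135922, 0.019417, 0.466019, 0.038835, 0.009709, 0.252427, 0.07767 (working shown to 6 dp, full precision carried).
Each pᵢ ln pᵢ term: 0.135922×(-1.995672)=-0.271256, 0.019417×(-3.941582)=-0.076536, 0.466019×(-0.763528)=-0.355819, 0.038835×(-3.248435)=-0.126153, 0.009709×(-4.634729)=-0.044997, 0.252427×(-1.376632)=-0.347499, 0.07767×(-2.555287)=-0.198469.
Sum = -1.420729, so H' = 1.4207.

1.4207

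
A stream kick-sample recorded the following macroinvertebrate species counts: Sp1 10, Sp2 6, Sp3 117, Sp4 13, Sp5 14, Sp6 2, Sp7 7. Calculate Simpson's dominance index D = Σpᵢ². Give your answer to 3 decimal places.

Total N = 10+6+117+13+14+2+7 = 169, so the proportions are 0.05917, 0.0355, 0.69231, 0.07692, 0.08284, 0.01183, 0.04142 (working shown to 5 dp, full precision carried).
D = 0.05917² + 0.0355² + 0.69231² + 0.07692² + 0.08284² + 0.01183² + 0.04142² = 0.00350 + 0.00126 + 0.47929 + 0.00592 + 0.00686 + 0.00014 + 0.00172 = 0.49869.
To 3 decimal places, D = 0.499.

0.499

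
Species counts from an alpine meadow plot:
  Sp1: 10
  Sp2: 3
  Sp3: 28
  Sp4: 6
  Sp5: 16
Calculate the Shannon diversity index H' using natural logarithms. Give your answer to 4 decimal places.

1.3696

Total N = 10+3+28+6+16 = 63, so the proportions are 0.15873, 0.047619, 0.444444, 0.095238, 0.253968 (working shown to 6 dp, full precision carried).
Each pᵢ ln pᵢ term: 0.15873×(-1.840550)=-0.292151, 0.047619×(-3.044522)=-0.144977, 0.444444×(-0.810930)=-0.360413, 0.095238×(-2.351375)=-0.223941, 0.253968×(-1.370546)=-0.348075.
Sum = -1.369557, so H' = 1.3696.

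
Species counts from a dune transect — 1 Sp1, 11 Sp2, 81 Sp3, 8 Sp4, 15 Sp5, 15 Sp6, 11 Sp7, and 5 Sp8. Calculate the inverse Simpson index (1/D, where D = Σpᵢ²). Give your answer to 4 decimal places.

2.9428

Total N = 1+11+81+8+15+15+11+5 = 147, so the proportions are 0.0068027, 0.0748299, 0.5510204, 0.0544218, 0.1020408, 0.1020408, 0.0748299, 0.0340136 (working shown to 7 dp, full precision carried).
D = 0.0068027² + 0.0748299² + 0.5510204² + 0.0544218² + 0.1020408² + 0.1020408² + 0.0748299² + 0.0340136² = 0.0000463 + 0.0055995 + 0.3036235 + 0.0029617 + 0.0104123 + 0.0104123 + 0.0055995 + 0.0011569 = 0.3398121.
So 1/D = 2.942803, i.e. 2.9428 to 4 decimal places.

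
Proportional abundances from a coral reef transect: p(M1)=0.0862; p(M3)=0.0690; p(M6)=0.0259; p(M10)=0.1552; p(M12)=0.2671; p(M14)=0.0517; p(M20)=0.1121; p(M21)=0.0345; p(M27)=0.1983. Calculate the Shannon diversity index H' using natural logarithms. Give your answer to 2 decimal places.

1.97

Each pᵢ ln pᵢ term (working shown to 4 dp, full precision carried): 0.0862×(-2.4511)=-0.2113, 0.069×(-2.6736)=-0.1845, 0.0259×(-3.6535)=-0.0946, 0.1552×(-1.8630)=-0.2891, 0.2671×(-1.3201)=-0.3526, 0.0517×(-2.9623)=-0.1532, 0.1121×(-2.1884)=-0.2453, 0.0345×(-3.3668)=-0.1162, 0.1983×(-1.6180)=-0.3208.
Sum = -1.9676, so H' = 1.97.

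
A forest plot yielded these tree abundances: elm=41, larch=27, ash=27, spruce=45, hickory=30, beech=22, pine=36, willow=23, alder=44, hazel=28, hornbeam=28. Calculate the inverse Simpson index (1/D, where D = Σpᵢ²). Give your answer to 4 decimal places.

Total N = 41+27+27+45+30+22+36+23+44+28+28 = 351, so the proportions are 0.116809117, 0.076923077, 0.076923077, 0.128205128, 0.085470085, 0.062678063, 0.102564103, 0.065527066, 0.125356125, 0.07977208, 0.07977208 (working shown to 9 dp, full precision carried).
D = 0.116809117² + 0.076923077² + 0.076923077² + 0.128205128² + 0.085470085² + 0.062678063² + 0.102564103² + 0.065527066² + 0.125356125² + 0.07977208² + 0.07977208² = 0.013644370 + 0.005917160 + 0.005917160 + 0.016436555 + 0.007305136 + 0.003928540 + 0.010519395 + 0.004293796 + 0.015714158 + 0.006363585 + 0.006363585 = 0.096403438.
So 1/D = 10.373074, i.e. 10.3731 to 4 decimal places.

10.3731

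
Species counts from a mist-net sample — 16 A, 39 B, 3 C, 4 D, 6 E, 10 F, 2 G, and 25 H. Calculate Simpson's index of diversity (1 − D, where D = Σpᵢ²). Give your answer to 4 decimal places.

0.7672

Total N = 16+39+3+4+6+10+2+25 = 105, so the proportions are 0.152381, 0.371429, 0.028571, 0.038095, 0.057143, 0.095238, 0.019048, 0.238095 (working shown to 6 dp, full precision carried).
D = 0.152381² + 0.371429² + 0.028571² + 0.038095² + 0.057143² + 0.095238² + 0.019048² + 0.238095² = 0.023220 + 0.137959 + 0.000816 + 0.001451 + 0.003265 + 0.009070 + 0.000363 + 0.056689 = 0.232834.
So 1 − D = 0.767166, i.e. 0.7672 to 4 decimal places.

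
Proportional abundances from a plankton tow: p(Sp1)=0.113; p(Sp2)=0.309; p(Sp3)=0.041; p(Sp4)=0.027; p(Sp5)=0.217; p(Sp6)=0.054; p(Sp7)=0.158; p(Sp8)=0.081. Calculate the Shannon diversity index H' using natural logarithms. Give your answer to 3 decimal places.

Each pᵢ ln pᵢ term (working shown to 5 dp, full precision carried): 0.113×(-2.18037)=-0.24638, 0.309×(-1.17441)=-0.36289, 0.041×(-3.19418)=-0.13096, 0.027×(-3.61192)=-0.09752, 0.217×(-1.52786)=-0.33155, 0.054×(-2.91877)=-0.15761, 0.158×(-1.84516)=-0.29154, 0.081×(-2.51331)=-0.20358.
Sum = -1.82203, so H' = 1.822.

1.822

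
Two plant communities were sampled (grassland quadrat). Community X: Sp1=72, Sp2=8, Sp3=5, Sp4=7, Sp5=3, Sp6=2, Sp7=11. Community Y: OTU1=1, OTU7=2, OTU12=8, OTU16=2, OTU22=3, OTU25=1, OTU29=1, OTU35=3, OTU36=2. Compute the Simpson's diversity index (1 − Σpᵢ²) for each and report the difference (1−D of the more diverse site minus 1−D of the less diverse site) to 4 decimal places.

Community X: N=108, proportions 0.666667, 0.074074, 0.046296, 0.064815, 0.027778, 0.018519, 0.101852, giving 1−D = 0.532236 (working shown to 6 dp, full precision carried).
Community Y: N=23, proportions 0.043478, 0.086957, 0.347826, 0.086957, 0.130435, 0.043478, 0.043478, 0.130435, 0.086957, giving 1−D = 0.816635.
Difference = |0.532236 − 0.816635| = 0.284399, i.e. 0.2844 to 4 decimal places.

0.2844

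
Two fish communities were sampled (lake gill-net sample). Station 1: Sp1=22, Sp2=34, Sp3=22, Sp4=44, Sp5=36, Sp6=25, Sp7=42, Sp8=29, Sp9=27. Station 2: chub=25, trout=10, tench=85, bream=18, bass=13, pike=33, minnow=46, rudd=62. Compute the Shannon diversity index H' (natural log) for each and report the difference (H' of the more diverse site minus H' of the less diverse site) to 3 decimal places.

Station 1: N=281, proportions 0.07829, 0.121, 0.07829, 0.15658, 0.12811, 0.08897, 0.14947, 0.1032, 0.09609, giving H' = 2.16680 (working shown to 5 dp, full precision carried).
Station 2: N=292, proportions 0.08562, 0.03425, 0.2911, 0.06164, 0.04452, 0.11301, 0.15753, 0.21233, giving H' = 1.86210.
Difference = |2.16680 − 1.86210| = 0.30470, i.e. 0.305 to 3 decimal places.

0.305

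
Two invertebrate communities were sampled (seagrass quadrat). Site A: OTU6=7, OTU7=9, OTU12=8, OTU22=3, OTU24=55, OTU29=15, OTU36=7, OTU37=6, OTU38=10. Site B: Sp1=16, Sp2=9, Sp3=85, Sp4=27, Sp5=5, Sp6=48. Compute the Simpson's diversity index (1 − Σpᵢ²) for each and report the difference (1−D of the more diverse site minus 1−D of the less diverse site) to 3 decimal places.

Site A: N=120, proportions 0.05833, 0.075, 0.06667, 0.025, 0.45833, 0.125, 0.05833, 0.05, 0.08333, giving 1−D = 0.74736 (working shown to 5 dp, full precision carried).
Site B: N=190, proportions 0.08421, 0.04737, 0.44737, 0.14211, 0.02632, 0.25263, giving 1−D = 0.70582.
Difference = |0.74736 − 0.70582| = 0.04154, i.e. 0.042 to 3 decimal places.

0.042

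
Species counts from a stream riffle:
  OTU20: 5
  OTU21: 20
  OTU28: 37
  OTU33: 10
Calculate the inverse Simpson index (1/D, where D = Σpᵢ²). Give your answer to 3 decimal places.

2.737

Total N = 5+20+37+10 = 72, so the proportions are 0.069444, 0.277778, 0.513889, 0.138889 (working shown to 6 dp, full precision carried).
D = 0.069444² + 0.277778² + 0.513889² + 0.138889² = 0.004823 + 0.077160 + 0.264082 + 0.019290 = 0.365355.
So 1/D = 2.73706, i.e. 2.737 to 3 decimal places.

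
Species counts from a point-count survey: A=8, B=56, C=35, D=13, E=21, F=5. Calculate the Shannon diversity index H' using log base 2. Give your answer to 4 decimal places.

2.1760

Total N = 8+56+35+13+21+5 = 138, so the proportions are 0.057971, 0.405797, 0.253623, 0.094203, 0.152174, 0.036232 (working shown to 6 dp, full precision carried).
Each pᵢ log₂ pᵢ term: 0.057971×(-4.108524)=-0.238175, 0.405797×(-1.301170)=-0.528011, 0.253623×(-1.979241)=-0.501982, 0.094203×(-3.408085)=-0.321051, 0.152174×(-2.716207)=-0.413336, 0.036232×(-4.786596)=-0.173427.
Sum = -2.175982, so H' = 2.1760.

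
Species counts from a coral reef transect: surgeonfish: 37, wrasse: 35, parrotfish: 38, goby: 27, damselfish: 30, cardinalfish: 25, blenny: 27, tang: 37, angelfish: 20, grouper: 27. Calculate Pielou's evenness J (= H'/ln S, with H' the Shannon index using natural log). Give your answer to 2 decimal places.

Total N = 37+35+38+27+30+25+27+37+20+27 = 303, so the proportions are 0.1221, 0.1155, 0.1254, 0.0891, 0.099, 0.0825, 0.0891, 0.1221, 0.066, 0.0891 (working shown to 4 dp, full precision carried).
H' = −Σ pᵢ ln pᵢ = −((-0.2568) + (-0.2493) + (-0.2604) + (-0.2155) + (-0.2290) + (-0.2058) + (-0.2155) + (-0.2568) + (-0.1794) + (-0.2155)) = 2.2838.
With S = 10 species, ln S = 2.3026, so J = 2.2838/2.3026 = 0.9919, i.e. 0.99 to 2 decimal places.

0.99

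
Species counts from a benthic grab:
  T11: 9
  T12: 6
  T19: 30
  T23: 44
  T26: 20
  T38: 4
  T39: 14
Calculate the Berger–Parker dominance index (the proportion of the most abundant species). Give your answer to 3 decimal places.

Total N = 9+6+30+44+20+4+14 = 127, so the proportions are 0.07087, 0.04724, 0.23622, 0.34646, 0.15748, 0.0315, 0.11024 (working shown to 5 dp, full precision carried).
The largest proportion is 0.34646, i.e. d = 0.346 to 3 decimal places.

0.346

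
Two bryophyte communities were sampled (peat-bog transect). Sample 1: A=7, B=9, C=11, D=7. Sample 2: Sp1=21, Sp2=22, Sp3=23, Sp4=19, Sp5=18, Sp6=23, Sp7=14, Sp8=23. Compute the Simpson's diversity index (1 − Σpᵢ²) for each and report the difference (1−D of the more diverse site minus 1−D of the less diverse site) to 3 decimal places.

0.132

Sample 1: N=34, proportions 0.20588, 0.26471, 0.32353, 0.20588, giving 1−D = 0.74048 (working shown to 5 dp, full precision carried).
Sample 2: N=163, proportions 0.12883, 0.13497, 0.1411, 0.11656, 0.11043, 0.1411, 0.08589, 0.1411, giving 1−D = 0.87229.
Difference = |0.74048 − 0.87229| = 0.13181, i.e. 0.132 to 3 decimal places.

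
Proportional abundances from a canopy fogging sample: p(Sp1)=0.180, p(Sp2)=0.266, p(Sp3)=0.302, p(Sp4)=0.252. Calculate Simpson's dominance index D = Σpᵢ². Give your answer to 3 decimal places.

0.258

D = 0.18² + 0.266² + 0.302² + 0.252² = 0.03240 + 0.07076 + 0.09120 + 0.06350 = 0.25786 (working shown to 5 dp, full precision carried).
To 3 decimal places, D = 0.258.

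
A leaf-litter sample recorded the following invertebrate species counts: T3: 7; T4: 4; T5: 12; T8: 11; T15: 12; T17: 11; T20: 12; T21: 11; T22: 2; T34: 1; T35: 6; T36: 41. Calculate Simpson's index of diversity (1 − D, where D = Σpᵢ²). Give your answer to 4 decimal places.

0.8472

Total N = 7+4+12+11+12+11+12+11+2+1+6+41 = 130, so the proportions are 0.053846, 0.030769, 0.092308, 0.084615, 0.092308, 0.084615, 0.092308, 0.084615, 0.015385, 0.007692, 0.046154, 0.315385 (working shown to 6 dp, full precision carried).
D = 0.053846² + 0.030769² + 0.092308² + 0.084615² + 0.092308² + 0.084615² + 0.092308² + 0.084615² + 0.015385² + 0.007692² + 0.046154² + 0.315385² = 0.002899 + 0.000947 + 0.008521 + 0.007160 + 0.008521 + 0.007160 + 0.008521 + 0.007160 + 0.000237 + 0.000059 + 0.002130 + 0.099467 = 0.152781.
So 1 − D = 0.847219, i.e. 0.8472 to 4 decimal places.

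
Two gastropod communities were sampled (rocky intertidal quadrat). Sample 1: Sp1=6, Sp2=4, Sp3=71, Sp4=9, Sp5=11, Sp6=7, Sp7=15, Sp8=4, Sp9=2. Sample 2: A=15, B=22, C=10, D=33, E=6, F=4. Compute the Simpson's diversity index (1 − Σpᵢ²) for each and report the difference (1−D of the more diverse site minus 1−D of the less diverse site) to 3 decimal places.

0.095

Sample 1: N=129, proportions 0.04651, 0.03101, 0.55039, 0.06977, 0.08527, 0.05426, 0.11628, 0.03101, 0.0155, giving 1−D = 0.66414 (working shown to 5 dp, full precision carried).
Sample 2: N=90, proportions 0.16667, 0.24444, 0.11111, 0.36667, 0.06667, 0.04444, giving 1−D = 0.75926.
Difference = |0.66414 − 0.75926| = 0.09512, i.e. 0.095 to 3 decimal places.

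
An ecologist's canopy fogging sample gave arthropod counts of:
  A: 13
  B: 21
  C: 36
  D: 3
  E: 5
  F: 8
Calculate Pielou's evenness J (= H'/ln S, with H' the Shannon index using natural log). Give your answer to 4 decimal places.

0.8359

Total N = 13+21+36+3+5+8 = 86, so the proportions are 0.151163, 0.244186, 0.418605, 0.034884, 0.05814, 0.093023 (working shown to 6 dp, full precision carried).
H' = −Σ pᵢ ln pᵢ = −((-0.285607) + (-0.344260) + (-0.364533) + (-0.117061) + (-0.165402) + (-0.220921)) = 1.497783.
With S = 6 species, ln S = 1.791759, so J = 1.497783/1.791759 = 0.835928, i.e. 0.8359 to 4 decimal places.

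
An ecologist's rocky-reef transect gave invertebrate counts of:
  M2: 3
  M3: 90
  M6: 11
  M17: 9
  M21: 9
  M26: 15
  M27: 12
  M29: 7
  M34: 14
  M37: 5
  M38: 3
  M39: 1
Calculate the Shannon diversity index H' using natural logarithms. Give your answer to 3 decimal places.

1.799

Total N = 3+90+11+9+9+15+12+7+14+5+3+1 = 179, so the proportions are 0.01676, 0.50279, 0.06145, 0.05028, 0.05028, 0.0838, 0.06704, 0.03911, 0.07821, 0.02793, 0.01676, 0.00559 (working shown to 5 dp, full precision carried).
Each pᵢ ln pᵢ term: 0.01676×(-4.08877)=-0.06853, 0.50279×(-0.68758)=-0.34571, 0.06145×(-2.78949)=-0.17142, 0.05028×(-2.99016)=-0.15034, 0.05028×(-2.99016)=-0.15034, 0.0838×(-2.47934)=-0.20777, 0.06704×(-2.70248)=-0.18117, 0.03911×(-3.24148)=-0.12676, 0.07821×(-2.54833)=-0.19931, 0.02793×(-3.57795)=-0.09994, 0.01676×(-4.08877)=-0.06853, 0.00559×(-5.18739)=-0.02898.
Sum = -1.79880, so H' = 1.799.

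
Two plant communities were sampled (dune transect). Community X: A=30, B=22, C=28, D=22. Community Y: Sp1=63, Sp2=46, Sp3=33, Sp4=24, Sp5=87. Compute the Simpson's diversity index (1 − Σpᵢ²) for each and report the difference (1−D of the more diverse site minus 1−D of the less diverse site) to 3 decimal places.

0.016

Community X: N=102, proportions 0.294118, 0.215686, 0.27451, 0.215686, giving 1−D = 0.745098 (working shown to 6 dp, full precision carried).
Community Y: N=253, proportions 0.249012, 0.181818, 0.130435, 0.094862, 0.343874, giving 1−D = 0.760674.
Difference = |0.745098 − 0.760674| = 0.015576, i.e. 0.016 to 3 decimal places.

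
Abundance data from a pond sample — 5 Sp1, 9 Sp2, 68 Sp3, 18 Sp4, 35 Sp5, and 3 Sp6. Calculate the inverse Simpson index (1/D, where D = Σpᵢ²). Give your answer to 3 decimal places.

Total N = 5+9+68+18+35+3 = 138, so the proportions are 0.036232, 0.065217, 0.492754, 0.130435, 0.253623, 0.021739 (working shown to 6 dp, full precision carried).
D = 0.036232² + 0.065217² + 0.492754² + 0.130435² + 0.253623² + 0.021739² = 0.001313 + 0.004253 + 0.242806 + 0.017013 + 0.064325 + 0.000473 = 0.330183.
So 1/D = 3.02863, i.e. 3.029 to 3 decimal places.

3.029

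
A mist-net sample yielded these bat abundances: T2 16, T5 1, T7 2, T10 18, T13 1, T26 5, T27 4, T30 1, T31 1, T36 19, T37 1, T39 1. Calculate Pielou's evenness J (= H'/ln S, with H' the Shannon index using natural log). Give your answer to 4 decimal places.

0.7478

Total N = 16+1+2+18+1+5+4+1+1+19+1+1 = 70, so the proportions are 0.2285714, 0.0142857, 0.0285714, 0.2571429, 0.0142857, 0.0714286, 0.0571429, 0.0142857, 0.0142857, 0.2714286, 0.0142857, 0.0142857 (working shown to 7 dp, full precision carried).
H' = −Σ pᵢ ln pᵢ = −((-0.3373501) + (-0.0606928) + (-0.1015814) + (-0.3492318) + (-0.0606928) + (-0.1885041) + (-0.1635543) + (-0.0606928) + (-0.0606928) + (-0.3539581) + (-0.0606928) + (-0.0606928)) = 1.8583365.
With S = 12 species, ln S = 2.4849066, so J = 1.8583365/2.4849066 = 0.7478496, i.e. 0.7478 to 4 decimal places.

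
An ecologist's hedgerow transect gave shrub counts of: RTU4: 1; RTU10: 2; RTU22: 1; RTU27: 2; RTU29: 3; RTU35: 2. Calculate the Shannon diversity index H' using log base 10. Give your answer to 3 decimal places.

Total N = 1+2+1+2+3+2 = 11, so the proportions are 0.09091, 0.18182, 0.09091, 0.18182, 0.27273, 0.18182 (working shown to 5 dp, full precision carried).
Each pᵢ log₁₀ pᵢ term: 0.09091×(-1.04139)=-0.09467, 0.18182×(-0.74036)=-0.13461, 0.09091×(-1.04139)=-0.09467, 0.18182×(-0.74036)=-0.13461, 0.27273×(-0.56427)=-0.15389, 0.18182×(-0.74036)=-0.13461.
Sum = -0.74707, so H' = 0.747.

0.747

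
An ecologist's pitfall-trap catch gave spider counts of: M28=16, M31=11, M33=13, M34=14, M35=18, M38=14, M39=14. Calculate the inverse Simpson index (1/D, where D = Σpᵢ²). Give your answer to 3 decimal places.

6.859

Total N = 16+11+13+14+18+14+14 = 100, so the proportions are 0.16, 0.11, 0.13, 0.14, 0.18, 0.14, 0.14 (working shown to 7 dp, full precision carried).
D = 0.16² + 0.11² + 0.13² + 0.14² + 0.18² + 0.14² + 0.14² = 0.0256000 + 0.0121000 + 0.0169000 + 0.0196000 + 0.0324000 + 0.0196000 + 0.0196000 = 0.1458000.
So 1/D = 6.85871, i.e. 6.859 to 3 decimal places.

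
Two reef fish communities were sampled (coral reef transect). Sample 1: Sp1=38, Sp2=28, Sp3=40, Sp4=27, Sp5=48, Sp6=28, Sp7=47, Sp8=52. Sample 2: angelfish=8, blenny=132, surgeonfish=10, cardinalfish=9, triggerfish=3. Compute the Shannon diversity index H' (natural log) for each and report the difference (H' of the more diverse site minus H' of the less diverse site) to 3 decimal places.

1.328

Sample 1: N=308, proportions 0.123377, 0.090909, 0.12987, 0.087662, 0.155844, 0.090909, 0.152597, 0.168831, giving H' = 2.049536 (working shown to 6 dp, full precision carried).
Sample 2: N=162, proportions 0.049383, 0.814815, 0.061728, 0.055556, 0.018519, giving H' = 0.721781.
Difference = |2.049536 − 0.721781| = 1.327755, i.e. 1.328 to 3 decimal places.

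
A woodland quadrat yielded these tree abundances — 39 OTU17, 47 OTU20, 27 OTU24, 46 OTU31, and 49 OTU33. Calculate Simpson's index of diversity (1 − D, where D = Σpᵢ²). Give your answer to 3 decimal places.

0.793

Total N = 39+47+27+46+49 = 208, so the proportions are 0.1875, 0.22596, 0.12981, 0.22115, 0.23558 (working shown to 5 dp, full precision carried).
D = 0.1875² + 0.22596² + 0.12981² + 0.22115² + 0.23558² = 0.03516 + 0.05106 + 0.01685 + 0.04891 + 0.05550 = 0.20747.
So 1 − D = 0.79253, i.e. 0.793 to 3 decimal places.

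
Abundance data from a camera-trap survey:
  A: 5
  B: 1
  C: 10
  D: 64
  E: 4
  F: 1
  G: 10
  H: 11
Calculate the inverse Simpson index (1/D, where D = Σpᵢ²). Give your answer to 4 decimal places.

Total N = 5+1+10+64+4+1+10+11 = 106, so the proportions are 0.0471698, 0.009434, 0.0943396, 0.6037736, 0.0377358, 0.009434, 0.0943396, 0.1037736 (working shown to 7 dp, full precision carried).
D = 0.0471698² + 0.009434² + 0.0943396² + 0.6037736² + 0.0377358² + 0.009434² + 0.0943396² + 0.1037736² = 0.0022250 + 0.0000890 + 0.0089000 + 0.3645425 + 0.0014240 + 0.0000890 + 0.0089000 + 0.0107690 = 0.3969384.
So 1/D = 2.519283, i.e. 2.5193 to 4 decimal places.

2.5193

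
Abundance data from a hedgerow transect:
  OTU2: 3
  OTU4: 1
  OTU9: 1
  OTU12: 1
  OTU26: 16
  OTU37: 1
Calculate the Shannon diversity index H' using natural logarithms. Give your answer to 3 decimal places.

Total N = 3+1+1+1+16+1 = 23, so the proportions are 0.13043, 0.04348, 0.04348, 0.04348, 0.69565, 0.04348 (working shown to 5 dp, full precision carried).
Each pᵢ ln pᵢ term: 0.13043×(-2.03688)=-0.26568, 0.04348×(-3.13549)=-0.13633, 0.04348×(-3.13549)=-0.13633, 0.04348×(-3.13549)=-0.13633, 0.69565×(-0.36291)=-0.25246, 0.04348×(-3.13549)=-0.13633.
Sum = -1.06344, so H' = 1.063.

1.063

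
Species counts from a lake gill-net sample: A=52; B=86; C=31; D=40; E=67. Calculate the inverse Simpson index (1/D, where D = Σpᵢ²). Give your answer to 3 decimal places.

4.442

Total N = 52+86+31+40+67 = 276, so the proportions are 0.1884058, 0.3115942, 0.1123188, 0.1449275, 0.2427536 (working shown to 7 dp, full precision carried).
D = 0.1884058² + 0.3115942² + 0.1123188² + 0.1449275² + 0.2427536² = 0.0354967 + 0.0970909 + 0.0126155 + 0.0210040 + 0.0589293 = 0.2251365.
So 1/D = 4.44175, i.e. 4.442 to 3 decimal places.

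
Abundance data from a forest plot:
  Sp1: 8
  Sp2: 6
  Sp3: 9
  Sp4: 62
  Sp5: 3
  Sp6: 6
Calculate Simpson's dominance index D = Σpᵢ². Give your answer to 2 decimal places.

0.46

Total N = 8+6+9+62+3+6 = 94, so the proportions are 0.0851, 0.0638, 0.0957, 0.6596, 0.0319, 0.0638 (working shown to 4 dp, full precision carried).
D = 0.0851² + 0.0638² + 0.0957² + 0.6596² + 0.0319² + 0.0638² = 0.0072 + 0.0041 + 0.0092 + 0.4350 + 0.0010 + 0.0041 = 0.4606.
To 2 decimal places, D = 0.46.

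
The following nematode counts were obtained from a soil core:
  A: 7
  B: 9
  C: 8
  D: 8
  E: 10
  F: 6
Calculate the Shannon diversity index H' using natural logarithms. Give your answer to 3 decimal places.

1.779

Total N = 7+9+8+8+10+6 = 48, so the proportions are 0.14583, 0.1875, 0.16667, 0.16667, 0.20833, 0.125 (working shown to 5 dp, full precision carried).
Each pᵢ ln pᵢ term: 0.14583×(-1.92529)=-0.28077, 0.1875×(-1.67398)=-0.31387, 0.16667×(-1.79176)=-0.29863, 0.16667×(-1.79176)=-0.29863, 0.20833×(-1.56862)=-0.32679, 0.125×(-2.07944)=-0.25993.
Sum = -1.77862, so H' = 1.779.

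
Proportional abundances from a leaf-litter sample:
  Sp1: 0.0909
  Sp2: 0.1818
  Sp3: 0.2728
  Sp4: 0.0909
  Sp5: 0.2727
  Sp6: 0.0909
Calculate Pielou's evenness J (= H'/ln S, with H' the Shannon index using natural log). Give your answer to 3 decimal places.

H' = −Σ pᵢ ln pᵢ = −((-0.21798) + (-0.30994) + (-0.35437) + (-0.21798) + (-0.35434) + (-0.21798)) = 1.67259 (working shown to 5 dp, full precision carried).
With S = 6 species, ln S = 1.79176, so J = 1.67259/1.79176 = 0.93349, i.e. 0.933 to 3 decimal places.

0.933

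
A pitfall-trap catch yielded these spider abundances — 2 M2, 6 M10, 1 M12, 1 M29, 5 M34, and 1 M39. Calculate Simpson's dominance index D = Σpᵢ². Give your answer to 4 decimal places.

Total N = 2+6+1+1+5+1 = 16, so the proportions are 0.125, 0.375, 0.0625, 0.0625, 0.3125, 0.0625 (working shown to 6 dp, full precision carried).
D = 0.125² + 0.375² + 0.0625² + 0.0625² + 0.3125² + 0.0625² = 0.015625 + 0.140625 + 0.003906 + 0.003906 + 0.097656 + 0.003906 = 0.265625.
To 4 decimal places, D = 0.2656.

0.2656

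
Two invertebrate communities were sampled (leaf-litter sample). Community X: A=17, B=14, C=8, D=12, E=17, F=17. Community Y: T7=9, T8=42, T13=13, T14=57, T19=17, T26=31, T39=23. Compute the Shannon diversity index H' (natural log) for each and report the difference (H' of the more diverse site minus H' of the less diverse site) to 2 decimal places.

Community X: N=85, proportions 0.2, 0.1647, 0.0941, 0.1412, 0.2, 0.2, giving H' = 1.7615 (working shown to 4 dp, full precision carried).
Community Y: N=192, proportions 0.0469, 0.2188, 0.0677, 0.2969, 0.0885, 0.1615, 0.1198, giving H' = 1.7820.
Difference = |1.7615 − 1.7820| = 0.0205, i.e. 0.02 to 2 decimal places.

0.02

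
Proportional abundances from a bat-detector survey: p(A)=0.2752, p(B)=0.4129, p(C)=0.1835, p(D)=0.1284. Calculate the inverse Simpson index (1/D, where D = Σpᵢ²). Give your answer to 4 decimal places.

3.3740

D = 0.2752² + 0.4129² + 0.1835² + 0.1284² = 0.07573504 + 0.17048641 + 0.03367225 + 0.01648656 = 0.29638026 (working shown to 8 dp, full precision carried).
So 1/D = 3.374044, i.e. 3.3740 to 4 decimal places.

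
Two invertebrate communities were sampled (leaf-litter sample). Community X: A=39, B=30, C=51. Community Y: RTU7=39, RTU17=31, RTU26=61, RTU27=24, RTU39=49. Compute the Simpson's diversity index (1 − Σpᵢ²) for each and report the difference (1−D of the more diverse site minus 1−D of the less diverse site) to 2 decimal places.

Community X: N=120, proportions 0.325, 0.25, 0.425, giving 1−D = 0.6512 (working shown to 4 dp, full precision carried).
Community Y: N=204, proportions 0.1912, 0.152, 0.299, 0.1176, 0.2402, giving 1−D = 0.7794.
Difference = |0.6512 − 0.7794| = 0.1282, i.e. 0.13 to 2 decimal places.

0.13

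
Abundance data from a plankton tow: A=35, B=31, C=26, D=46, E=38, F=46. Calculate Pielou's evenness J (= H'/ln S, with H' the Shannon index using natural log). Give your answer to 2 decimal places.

Total N = 35+31+26+46+38+46 = 222, so the proportions are 0.1577, 0.1396, 0.1171, 0.2072, 0.1712, 0.2072 (working shown to 4 dp, full precision carried).
H' = −Σ pᵢ ln pᵢ = −((-0.2912) + (-0.2749) + (-0.2512) + (-0.3262) + (-0.3021) + (-0.3262)) = 1.7718.
With S = 6 species, ln S = 1.7918, so J = 1.7718/1.7918 = 0.9888, i.e. 0.99 to 2 decimal places.

0.99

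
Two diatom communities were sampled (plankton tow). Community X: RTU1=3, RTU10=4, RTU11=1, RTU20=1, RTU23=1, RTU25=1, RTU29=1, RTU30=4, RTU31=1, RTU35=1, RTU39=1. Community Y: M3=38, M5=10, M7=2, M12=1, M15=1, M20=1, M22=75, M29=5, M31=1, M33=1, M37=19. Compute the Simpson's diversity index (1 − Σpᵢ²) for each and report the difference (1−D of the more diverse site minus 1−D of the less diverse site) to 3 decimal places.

0.183

Community X: N=19, proportions 0.15789, 0.21053, 0.05263, 0.05263, 0.05263, 0.05263, 0.05263, 0.21053, 0.05263, 0.05263, 0.05263, giving 1−D = 0.86427 (working shown to 5 dp, full precision carried).
Community Y: N=154, proportions 0.24675, 0.06494, 0.01299, 0.00649, 0.00649, 0.00649, 0.48701, 0.03247, 0.00649, 0.00649, 0.12338, giving 1−D = 0.68106.
Difference = |0.86427 − 0.68106| = 0.18321, i.e. 0.183 to 3 decimal places.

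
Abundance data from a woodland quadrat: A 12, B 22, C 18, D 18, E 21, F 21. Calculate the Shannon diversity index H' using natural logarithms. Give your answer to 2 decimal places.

1.77

Total N = 12+22+18+18+21+21 = 112, so the proportions are 0.1071, 0.1964, 0.1607, 0.1607, 0.1875, 0.1875 (working shown to 4 dp, full precision carried).
Each pᵢ ln pᵢ term: 0.1071×(-2.2336)=-0.2393, 0.1964×(-1.6275)=-0.3197, 0.1607×(-1.8281)=-0.2938, 0.1607×(-1.8281)=-0.2938, 0.1875×(-1.6740)=-0.3139, 0.1875×(-1.6740)=-0.3139.
Sum = -1.7743, so H' = 1.77.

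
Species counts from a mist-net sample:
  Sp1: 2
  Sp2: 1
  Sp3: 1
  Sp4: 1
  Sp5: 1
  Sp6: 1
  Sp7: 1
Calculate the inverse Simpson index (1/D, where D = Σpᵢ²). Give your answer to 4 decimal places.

6.4000

Total N = 2+1+1+1+1+1+1 = 8, so the proportions are 0.25, 0.125, 0.125, 0.125, 0.125, 0.125, 0.125 (working shown to 8 dp, full precision carried).
D = 0.25² + 0.125² + 0.125² + 0.125² + 0.125² + 0.125² + 0.125² = 0.06250000 + 0.01562500 + 0.01562500 + 0.01562500 + 0.01562500 + 0.01562500 + 0.01562500 = 0.15625000.
So 1/D = 6.400000, i.e. 6.4000 to 4 decimal places.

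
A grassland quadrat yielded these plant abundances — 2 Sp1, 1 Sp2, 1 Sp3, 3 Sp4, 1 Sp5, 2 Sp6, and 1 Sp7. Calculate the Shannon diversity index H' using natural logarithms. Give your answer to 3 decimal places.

Total N = 2+1+1+3+1+2+1 = 11, so the proportions are 0.18182, 0.09091, 0.09091, 0.27273, 0.09091, 0.18182, 0.09091 (working shown to 5 dp, full precision carried).
Each pᵢ ln pᵢ term: 0.18182×(-1.70475)=-0.30995, 0.09091×(-2.39790)=-0.21799, 0.09091×(-2.39790)=-0.21799, 0.27273×(-1.29928)=-0.35435, 0.09091×(-2.39790)=-0.21799, 0.18182×(-1.70475)=-0.30995, 0.09091×(-2.39790)=-0.21799.
Sum = -1.84622, so H' = 1.846.

1.846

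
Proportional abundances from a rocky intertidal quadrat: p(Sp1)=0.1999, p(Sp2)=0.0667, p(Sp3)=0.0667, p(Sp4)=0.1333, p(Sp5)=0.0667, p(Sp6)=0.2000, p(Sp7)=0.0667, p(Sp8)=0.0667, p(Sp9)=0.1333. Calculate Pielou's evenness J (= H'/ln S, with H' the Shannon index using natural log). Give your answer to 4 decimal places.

H' = −Σ pᵢ ln pᵢ = −((-0.321827) + (-0.180594) + (-0.180594) + (-0.268620) + (-0.180594) + (-0.321888) + (-0.180594) + (-0.180594) + (-0.268620)) = 2.083922 (working shown to 6 dp, full precision carried).
With S = 9 species, ln S = 2.197225, so J = 2.083922/2.197225 = 0.948434, i.e. 0.9484 to 4 decimal places.

0.9484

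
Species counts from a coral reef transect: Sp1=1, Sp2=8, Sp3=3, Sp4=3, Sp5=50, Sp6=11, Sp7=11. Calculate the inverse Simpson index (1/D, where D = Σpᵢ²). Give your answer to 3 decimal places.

Total N = 1+8+3+3+50+11+11 = 87, so the proportions are 0.011494, 0.091954, 0.034483, 0.034483, 0.574713, 0.126437, 0.126437 (working shown to 6 dp, full precision carried).
D = 0.011494² + 0.091954² + 0.034483² + 0.034483² + 0.574713² + 0.126437² + 0.126437² = 0.000132 + 0.008456 + 0.001189 + 0.001189 + 0.330295 + 0.015986 + 0.015986 = 0.373233.
So 1/D = 2.67929, i.e. 2.679 to 3 decimal places.

2.679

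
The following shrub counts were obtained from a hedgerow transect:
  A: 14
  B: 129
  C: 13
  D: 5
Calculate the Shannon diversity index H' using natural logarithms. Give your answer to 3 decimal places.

0.701

Total N = 14+129+13+5 = 161, so the proportions are 0.08696, 0.80124, 0.08075, 0.03106 (working shown to 5 dp, full precision carried).
Each pᵢ ln pᵢ term: 0.08696×(-2.44235)=-0.21238, 0.80124×(-0.22159)=-0.17755, 0.08075×(-2.51646)=-0.20319, 0.03106×(-3.47197)=-0.10783.
Sum = -0.70094, so H' = 0.701.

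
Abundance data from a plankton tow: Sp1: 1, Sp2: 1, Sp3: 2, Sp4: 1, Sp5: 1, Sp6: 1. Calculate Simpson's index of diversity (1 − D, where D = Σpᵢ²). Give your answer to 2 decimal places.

Total N = 1+1+2+1+1+1 = 7, so the proportions are 0.1429, 0.1429, 0.2857, 0.1429, 0.1429, 0.1429 (working shown to 4 dp, full precision carried).
D = 0.1429² + 0.1429² + 0.2857² + 0.1429² + 0.1429² + 0.1429² = 0.0204 + 0.0204 + 0.0816 + 0.0204 + 0.0204 + 0.0204 = 0.1837.
So 1 − D = 0.8163, i.e. 0.82 to 2 decimal places.

0.82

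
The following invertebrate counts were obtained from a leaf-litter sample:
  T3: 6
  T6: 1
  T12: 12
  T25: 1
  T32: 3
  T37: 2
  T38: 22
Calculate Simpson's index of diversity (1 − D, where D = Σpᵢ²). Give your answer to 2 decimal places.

Total N = 6+1+12+1+3+2+22 = 47, so the proportions are 0.1277, 0.0213, 0.2553, 0.0213, 0.0638, 0.0426, 0.4681 (working shown to 4 dp, full precision carried).
D = 0.1277² + 0.0213² + 0.2553² + 0.0213² + 0.0638² + 0.0426² + 0.4681² = 0.0163 + 0.0005 + 0.0652 + 0.0005 + 0.0041 + 0.0018 + 0.2191 = 0.3074.
So 1 − D = 0.6926, i.e. 0.69 to 2 decimal places.

0.69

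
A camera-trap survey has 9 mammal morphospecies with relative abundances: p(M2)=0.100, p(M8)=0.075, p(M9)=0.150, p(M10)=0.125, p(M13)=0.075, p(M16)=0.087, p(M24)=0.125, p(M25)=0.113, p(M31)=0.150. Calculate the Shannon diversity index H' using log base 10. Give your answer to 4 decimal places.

0.9409

Each pᵢ log₁₀ pᵢ term (working shown to 7 dp, full precision carried): 0.1×(-1.0000000)=-0.1000000, 0.075×(-1.1249387)=-0.0843704, 0.15×(-0.8239087)=-0.1235863, 0.125×(-0.9030900)=-0.1128862, 0.075×(-1.1249387)=-0.0843704, 0.087×(-1.0604807)=-0.0922618, 0.125×(-0.9030900)=-0.1128862, 0.113×(-0.9469216)=-0.1070021, 0.15×(-0.8239087)=-0.1235863.
Sum = -0.9409499, so H' = 0.9409.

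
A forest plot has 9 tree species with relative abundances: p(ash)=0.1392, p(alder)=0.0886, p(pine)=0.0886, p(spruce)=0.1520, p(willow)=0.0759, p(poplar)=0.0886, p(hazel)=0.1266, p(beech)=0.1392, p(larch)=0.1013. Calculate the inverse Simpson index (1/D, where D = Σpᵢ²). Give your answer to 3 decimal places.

D = 0.1392² + 0.0886² + 0.0886² + 0.152² + 0.0759² + 0.0886² + 0.1266² + 0.1392² + 0.1013² = 0.0193766 + 0.0078500 + 0.0078500 + 0.0231040 + 0.0057608 + 0.0078500 + 0.0160276 + 0.0193766 + 0.0102617 = 0.1174572 (working shown to 7 dp, full precision carried).
So 1/D = 8.51374, i.e. 8.514 to 3 decimal places.

8.514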